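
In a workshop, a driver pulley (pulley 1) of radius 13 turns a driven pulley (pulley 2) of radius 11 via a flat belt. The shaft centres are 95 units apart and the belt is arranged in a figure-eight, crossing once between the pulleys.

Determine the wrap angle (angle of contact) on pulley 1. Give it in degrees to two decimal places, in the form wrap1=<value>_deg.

wrap1=209.27_deg

crossed belt: β = asin((r1+r2)/C) = asin(24/95) = 14.6333°
wrap1 = wrap2 = π + 2β = 209.2666°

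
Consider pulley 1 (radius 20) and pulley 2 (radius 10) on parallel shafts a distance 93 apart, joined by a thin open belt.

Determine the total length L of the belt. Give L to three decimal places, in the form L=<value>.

open belt: β = asin((r2−r1)/C) = asin(-10/93) = -6.1728°
wrap1 = π − 2β = 192.3455°
wrap2 = π + 2β = 167.6545°
tangent length = C·cosβ = 92.4608
L = r1·wrap1 + r2·wrap2 + 2·C·cosβ = 20·3.3571 + 10·2.9261 + 2·92.4608 = 281.3241

L=281.324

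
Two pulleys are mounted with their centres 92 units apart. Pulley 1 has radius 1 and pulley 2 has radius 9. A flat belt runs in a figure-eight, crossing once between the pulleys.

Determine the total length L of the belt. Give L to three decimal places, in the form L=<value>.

crossed belt: β = asin((r1+r2)/C) = asin(10/92) = 6.2401°
wrap1 = wrap2 = π + 2β = 192.4803°
tangent length = C·cosβ = 91.4549
L = (r1+r2)·wrap + 2·C·cosβ = 10·3.3594 + 2·91.4549 = 216.5040

L=216.504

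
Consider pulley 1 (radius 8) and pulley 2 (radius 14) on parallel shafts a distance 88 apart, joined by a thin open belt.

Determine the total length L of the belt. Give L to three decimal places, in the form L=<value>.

L=245.524

open belt: β = asin((r2−r1)/C) = asin(6/88) = 3.9096°
wrap1 = π − 2β = 172.1809°
wrap2 = π + 2β = 187.8191°
tangent length = C·cosβ = 87.7952
L = r1·wrap1 + r2·wrap2 + 2·C·cosβ = 8·3.0051 + 14·3.2781 + 2·87.7952 = 245.5243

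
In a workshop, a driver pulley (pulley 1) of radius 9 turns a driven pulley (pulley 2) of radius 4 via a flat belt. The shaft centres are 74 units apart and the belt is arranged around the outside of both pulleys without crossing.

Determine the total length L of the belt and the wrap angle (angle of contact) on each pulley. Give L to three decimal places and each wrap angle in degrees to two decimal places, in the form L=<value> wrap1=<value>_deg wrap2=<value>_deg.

open belt: β = asin((r2−r1)/C) = asin(-5/74) = -3.8743°
wrap1 = π − 2β = 187.7486°
wrap2 = π + 2β = 172.2514°
tangent length = C·cosβ = 73.8309
L = r1·wrap1 + r2·wrap2 + 2·C·cosβ = 9·3.2768 + 4·3.0064 + 2·73.8309 = 189.1787

L=189.179 wrap1=187.75_deg wrap2=172.25_deg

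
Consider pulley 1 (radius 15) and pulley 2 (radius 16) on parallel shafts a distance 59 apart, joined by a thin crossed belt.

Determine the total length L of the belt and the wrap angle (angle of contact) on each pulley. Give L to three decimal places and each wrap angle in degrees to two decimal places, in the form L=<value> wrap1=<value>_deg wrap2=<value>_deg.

crossed belt: β = asin((r1+r2)/C) = asin(31/59) = 31.6968°
wrap1 = wrap2 = π + 2β = 243.3935°
tangent length = C·cosβ = 50.1996
L = (r1+r2)·wrap + 2·C·cosβ = 31·4.2480 + 2·50.1996 = 232.0878

L=232.088 wrap1=243.39_deg wrap2=243.39_deg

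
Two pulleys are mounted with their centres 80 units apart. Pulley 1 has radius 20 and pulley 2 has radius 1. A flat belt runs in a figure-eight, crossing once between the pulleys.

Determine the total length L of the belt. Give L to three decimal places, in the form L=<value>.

L=231.518

crossed belt: β = asin((r1+r2)/C) = asin(21/80) = 15.2185°
wrap1 = wrap2 = π + 2β = 210.4369°
tangent length = C·cosβ = 77.1946
L = (r1+r2)·wrap + 2·C·cosβ = 21·3.6728 + 2·77.1946 = 231.5183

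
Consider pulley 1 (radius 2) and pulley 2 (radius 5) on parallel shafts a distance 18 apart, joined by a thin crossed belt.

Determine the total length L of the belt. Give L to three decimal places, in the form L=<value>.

L=60.749

crossed belt: β = asin((r1+r2)/C) = asin(7/18) = 22.8854°
wrap1 = wrap2 = π + 2β = 225.7708°
tangent length = C·cosβ = 16.5831
L = (r1+r2)·wrap + 2·C·cosβ = 7·3.9404 + 2·16.5831 = 60.7493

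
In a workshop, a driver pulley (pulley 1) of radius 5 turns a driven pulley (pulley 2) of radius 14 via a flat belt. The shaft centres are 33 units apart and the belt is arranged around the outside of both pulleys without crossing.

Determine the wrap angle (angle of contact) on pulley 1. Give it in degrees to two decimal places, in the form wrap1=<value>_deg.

wrap1=148.35_deg

open belt: β = asin((r2−r1)/C) = asin(9/33) = 15.8266°
wrap1 = π − 2β = 148.3468°
wrap2 = π + 2β = 211.6532°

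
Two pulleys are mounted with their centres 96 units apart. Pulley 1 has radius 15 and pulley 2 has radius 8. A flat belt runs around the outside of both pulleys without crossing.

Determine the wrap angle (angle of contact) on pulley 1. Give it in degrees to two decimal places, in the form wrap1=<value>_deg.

wrap1=188.36_deg

open belt: β = asin((r2−r1)/C) = asin(-7/96) = -4.1815°
wrap1 = π − 2β = 188.3631°
wrap2 = π + 2β = 171.6369°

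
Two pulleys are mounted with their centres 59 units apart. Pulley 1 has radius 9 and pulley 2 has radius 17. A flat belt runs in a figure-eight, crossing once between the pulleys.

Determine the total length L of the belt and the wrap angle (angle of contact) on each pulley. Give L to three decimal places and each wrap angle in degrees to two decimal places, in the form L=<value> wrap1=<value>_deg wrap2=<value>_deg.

crossed belt: β = asin((r1+r2)/C) = asin(26/59) = 26.1471°
wrap1 = wrap2 = π + 2β = 232.2943°
tangent length = C·cosβ = 52.9623
L = (r1+r2)·wrap + 2·C·cosβ = 26·4.0543 + 2·52.9623 = 211.3363

L=211.336 wrap1=232.29_deg wrap2=232.29_deg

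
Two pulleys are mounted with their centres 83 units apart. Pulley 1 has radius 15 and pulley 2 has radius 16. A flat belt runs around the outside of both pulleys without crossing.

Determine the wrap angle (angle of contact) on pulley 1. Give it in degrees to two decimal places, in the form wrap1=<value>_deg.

wrap1=178.62_deg

open belt: β = asin((r2−r1)/C) = asin(1/83) = 0.6903°
wrap1 = π − 2β = 178.6193°
wrap2 = π + 2β = 181.3807°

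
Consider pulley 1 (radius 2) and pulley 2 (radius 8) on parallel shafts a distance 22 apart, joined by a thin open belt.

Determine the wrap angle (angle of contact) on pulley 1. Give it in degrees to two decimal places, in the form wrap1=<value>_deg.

wrap1=148.35_deg

open belt: β = asin((r2−r1)/C) = asin(6/22) = 15.8266°
wrap1 = π − 2β = 148.3468°
wrap2 = π + 2β = 211.6532°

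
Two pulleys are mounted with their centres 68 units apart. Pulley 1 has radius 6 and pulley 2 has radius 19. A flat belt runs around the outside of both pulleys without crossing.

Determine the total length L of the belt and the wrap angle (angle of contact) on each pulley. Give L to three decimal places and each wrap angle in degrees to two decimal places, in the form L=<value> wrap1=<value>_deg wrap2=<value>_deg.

open belt: β = asin((r2−r1)/C) = asin(13/68) = 11.0214°
wrap1 = π − 2β = 157.9571°
wrap2 = π + 2β = 202.0429°
tangent length = C·cosβ = 66.7458
L = r1·wrap1 + r2·wrap2 + 2·C·cosβ = 6·2.7569 + 19·3.5263 + 2·66.7458 = 217.0328

L=217.033 wrap1=157.96_deg wrap2=202.04_deg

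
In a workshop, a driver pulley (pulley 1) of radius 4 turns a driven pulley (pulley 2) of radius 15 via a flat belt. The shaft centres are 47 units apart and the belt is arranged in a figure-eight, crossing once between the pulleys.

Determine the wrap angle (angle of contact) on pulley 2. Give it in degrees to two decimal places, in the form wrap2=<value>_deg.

wrap2=227.69_deg

crossed belt: β = asin((r1+r2)/C) = asin(19/47) = 23.8445°
wrap1 = wrap2 = π + 2β = 227.6889°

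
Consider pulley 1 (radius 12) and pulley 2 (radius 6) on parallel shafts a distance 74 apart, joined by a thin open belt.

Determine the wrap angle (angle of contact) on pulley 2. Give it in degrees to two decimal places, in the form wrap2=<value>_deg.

open belt: β = asin((r2−r1)/C) = asin(-6/74) = -4.6507°
wrap1 = π − 2β = 189.3014°
wrap2 = π + 2β = 170.6986°

wrap2=170.70_deg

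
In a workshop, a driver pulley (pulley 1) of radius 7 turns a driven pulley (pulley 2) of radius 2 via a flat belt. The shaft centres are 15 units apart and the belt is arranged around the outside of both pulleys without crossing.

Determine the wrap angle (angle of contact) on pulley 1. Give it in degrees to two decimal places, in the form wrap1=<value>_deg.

wrap1=218.94_deg

open belt: β = asin((r2−r1)/C) = asin(-5/15) = -19.4712°
wrap1 = π − 2β = 218.9424°
wrap2 = π + 2β = 141.0576°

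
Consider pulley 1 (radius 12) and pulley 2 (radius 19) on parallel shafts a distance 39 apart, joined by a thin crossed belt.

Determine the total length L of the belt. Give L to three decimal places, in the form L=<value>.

L=201.683

crossed belt: β = asin((r1+r2)/C) = asin(31/39) = 52.6431°
wrap1 = wrap2 = π + 2β = 285.2863°
tangent length = C·cosβ = 23.6643
L = (r1+r2)·wrap + 2·C·cosβ = 31·4.9792 + 2·23.6643 = 201.6834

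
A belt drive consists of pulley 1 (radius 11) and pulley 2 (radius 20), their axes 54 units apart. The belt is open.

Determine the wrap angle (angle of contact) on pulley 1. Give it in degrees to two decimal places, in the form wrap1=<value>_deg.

wrap1=160.81_deg

open belt: β = asin((r2−r1)/C) = asin(9/54) = 9.5941°
wrap1 = π − 2β = 160.8119°
wrap2 = π + 2β = 199.1881°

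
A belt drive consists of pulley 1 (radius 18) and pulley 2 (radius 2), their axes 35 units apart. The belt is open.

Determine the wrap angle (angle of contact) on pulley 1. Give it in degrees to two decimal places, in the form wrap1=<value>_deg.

wrap1=234.41_deg

open belt: β = asin((r2−r1)/C) = asin(-16/35) = -27.2029°
wrap1 = π − 2β = 234.4058°
wrap2 = π + 2β = 125.5942°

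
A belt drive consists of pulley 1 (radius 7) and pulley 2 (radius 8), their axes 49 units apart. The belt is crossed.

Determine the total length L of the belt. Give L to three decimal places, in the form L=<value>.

crossed belt: β = asin((r1+r2)/C) = asin(15/49) = 17.8257°
wrap1 = wrap2 = π + 2β = 215.6514°
tangent length = C·cosβ = 46.6476
L = (r1+r2)·wrap + 2·C·cosβ = 15·3.7638 + 2·46.6476 = 149.7526

L=149.753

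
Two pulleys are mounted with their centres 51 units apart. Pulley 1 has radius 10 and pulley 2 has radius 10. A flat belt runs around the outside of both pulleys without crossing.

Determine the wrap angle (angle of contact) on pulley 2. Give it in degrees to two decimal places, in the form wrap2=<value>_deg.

wrap2=180.00_deg

open belt: β = asin((r2−r1)/C) = asin(0/51) = 0.0000°
wrap1 = π − 2β = 180.0000°
wrap2 = π + 2β = 180.0000°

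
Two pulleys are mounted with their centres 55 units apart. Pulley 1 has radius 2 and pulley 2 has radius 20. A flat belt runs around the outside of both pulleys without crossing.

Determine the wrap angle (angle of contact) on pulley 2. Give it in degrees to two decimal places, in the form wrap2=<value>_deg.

open belt: β = asin((r2−r1)/C) = asin(18/55) = 19.1033°
wrap1 = π − 2β = 141.7934°
wrap2 = π + 2β = 218.2066°

wrap2=218.21_deg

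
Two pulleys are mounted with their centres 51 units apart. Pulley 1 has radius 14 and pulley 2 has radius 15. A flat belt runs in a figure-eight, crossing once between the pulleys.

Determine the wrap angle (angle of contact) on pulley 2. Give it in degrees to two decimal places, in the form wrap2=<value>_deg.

crossed belt: β = asin((r1+r2)/C) = asin(29/51) = 34.6546°
wrap1 = wrap2 = π + 2β = 249.3091°

wrap2=249.31_deg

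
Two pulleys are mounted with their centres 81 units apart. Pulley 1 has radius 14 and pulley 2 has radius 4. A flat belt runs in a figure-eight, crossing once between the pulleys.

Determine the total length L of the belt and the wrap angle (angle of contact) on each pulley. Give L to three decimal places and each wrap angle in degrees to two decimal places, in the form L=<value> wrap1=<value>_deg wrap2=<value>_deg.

crossed belt: β = asin((r1+r2)/C) = asin(18/81) = 12.8396°
wrap1 = wrap2 = π + 2β = 205.6792°
tangent length = C·cosβ = 78.9747
L = (r1+r2)·wrap + 2·C·cosβ = 18·3.5898 + 2·78.9747 = 222.5654

L=222.565 wrap1=205.68_deg wrap2=205.68_deg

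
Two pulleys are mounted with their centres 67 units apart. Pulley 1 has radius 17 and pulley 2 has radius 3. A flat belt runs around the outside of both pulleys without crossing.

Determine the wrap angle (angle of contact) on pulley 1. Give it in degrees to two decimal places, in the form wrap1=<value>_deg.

open belt: β = asin((r2−r1)/C) = asin(-14/67) = -12.0611°
wrap1 = π − 2β = 204.1223°
wrap2 = π + 2β = 155.8777°

wrap1=204.12_deg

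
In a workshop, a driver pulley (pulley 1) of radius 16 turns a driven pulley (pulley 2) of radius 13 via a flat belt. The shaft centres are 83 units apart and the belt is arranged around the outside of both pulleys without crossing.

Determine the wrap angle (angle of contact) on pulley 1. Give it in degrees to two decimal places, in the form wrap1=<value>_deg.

open belt: β = asin((r2−r1)/C) = asin(-3/83) = -2.0714°
wrap1 = π − 2β = 184.1428°
wrap2 = π + 2β = 175.8572°

wrap1=184.14_deg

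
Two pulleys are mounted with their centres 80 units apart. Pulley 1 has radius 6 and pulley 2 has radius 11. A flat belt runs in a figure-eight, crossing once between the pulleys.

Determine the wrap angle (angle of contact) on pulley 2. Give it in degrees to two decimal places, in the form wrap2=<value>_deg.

wrap2=204.54_deg

crossed belt: β = asin((r1+r2)/C) = asin(17/80) = 12.2689°
wrap1 = wrap2 = π + 2β = 204.5378°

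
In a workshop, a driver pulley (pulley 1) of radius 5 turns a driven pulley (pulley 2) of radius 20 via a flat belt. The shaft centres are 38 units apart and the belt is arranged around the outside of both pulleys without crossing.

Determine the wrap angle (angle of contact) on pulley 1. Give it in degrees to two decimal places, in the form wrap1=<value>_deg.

wrap1=133.50_deg

open belt: β = asin((r2−r1)/C) = asin(15/38) = 23.2496°
wrap1 = π − 2β = 133.5009°
wrap2 = π + 2β = 226.4991°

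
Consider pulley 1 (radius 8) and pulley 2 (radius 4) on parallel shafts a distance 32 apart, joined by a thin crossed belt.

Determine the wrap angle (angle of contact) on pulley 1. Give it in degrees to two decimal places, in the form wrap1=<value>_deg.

wrap1=224.05_deg

crossed belt: β = asin((r1+r2)/C) = asin(12/32) = 22.0243°
wrap1 = wrap2 = π + 2β = 224.0486°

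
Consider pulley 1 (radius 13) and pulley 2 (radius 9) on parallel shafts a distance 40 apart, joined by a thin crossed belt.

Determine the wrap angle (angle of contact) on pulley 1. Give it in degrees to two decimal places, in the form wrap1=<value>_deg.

wrap1=246.73_deg

crossed belt: β = asin((r1+r2)/C) = asin(22/40) = 33.3670°
wrap1 = wrap2 = π + 2β = 246.7340°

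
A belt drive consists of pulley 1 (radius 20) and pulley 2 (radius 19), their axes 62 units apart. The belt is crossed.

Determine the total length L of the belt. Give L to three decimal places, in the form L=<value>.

L=271.981

crossed belt: β = asin((r1+r2)/C) = asin(39/62) = 38.9788°
wrap1 = wrap2 = π + 2β = 257.9575°
tangent length = C·cosβ = 48.1975
L = (r1+r2)·wrap + 2·C·cosβ = 39·4.5022 + 2·48.1975 = 271.9811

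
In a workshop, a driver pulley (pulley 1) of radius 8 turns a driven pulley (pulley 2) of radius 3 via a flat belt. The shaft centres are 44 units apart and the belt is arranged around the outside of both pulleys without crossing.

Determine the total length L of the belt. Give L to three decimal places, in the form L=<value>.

open belt: β = asin((r2−r1)/C) = asin(-5/44) = -6.5250°
wrap1 = π − 2β = 193.0500°
wrap2 = π + 2β = 166.9500°
tangent length = C·cosβ = 43.7150
L = r1·wrap1 + r2·wrap2 + 2·C·cosβ = 8·3.3694 + 3·2.9138 + 2·43.7150 = 123.1263

L=123.126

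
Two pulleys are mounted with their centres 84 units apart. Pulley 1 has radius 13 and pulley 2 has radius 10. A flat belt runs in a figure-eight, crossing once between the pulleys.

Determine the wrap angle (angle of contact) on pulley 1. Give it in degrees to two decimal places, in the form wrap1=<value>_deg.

wrap1=211.78_deg

crossed belt: β = asin((r1+r2)/C) = asin(23/84) = 15.8911°
wrap1 = wrap2 = π + 2β = 211.7822°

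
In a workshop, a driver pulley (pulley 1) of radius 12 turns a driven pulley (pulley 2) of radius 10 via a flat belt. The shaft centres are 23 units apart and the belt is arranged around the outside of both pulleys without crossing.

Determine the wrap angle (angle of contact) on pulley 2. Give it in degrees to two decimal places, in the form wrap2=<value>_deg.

open belt: β = asin((r2−r1)/C) = asin(-2/23) = -4.9885°
wrap1 = π − 2β = 189.9771°
wrap2 = π + 2β = 170.0229°

wrap2=170.02_deg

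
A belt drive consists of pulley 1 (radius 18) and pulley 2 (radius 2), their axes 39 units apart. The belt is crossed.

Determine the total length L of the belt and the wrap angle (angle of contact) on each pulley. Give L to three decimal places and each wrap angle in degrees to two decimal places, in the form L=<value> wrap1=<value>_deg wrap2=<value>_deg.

crossed belt: β = asin((r1+r2)/C) = asin(20/39) = 30.8519°
wrap1 = wrap2 = π + 2β = 241.7038°
tangent length = C·cosβ = 33.4813
L = (r1+r2)·wrap + 2·C·cosβ = 20·4.2185 + 2·33.4813 = 151.3332

L=151.333 wrap1=241.70_deg wrap2=241.70_deg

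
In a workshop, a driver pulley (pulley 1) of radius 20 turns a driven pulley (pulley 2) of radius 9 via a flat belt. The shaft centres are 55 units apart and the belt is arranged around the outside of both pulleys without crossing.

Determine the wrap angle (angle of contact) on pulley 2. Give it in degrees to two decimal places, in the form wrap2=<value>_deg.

open belt: β = asin((r2−r1)/C) = asin(-11/55) = -11.5370°
wrap1 = π − 2β = 203.0739°
wrap2 = π + 2β = 156.9261°

wrap2=156.93_deg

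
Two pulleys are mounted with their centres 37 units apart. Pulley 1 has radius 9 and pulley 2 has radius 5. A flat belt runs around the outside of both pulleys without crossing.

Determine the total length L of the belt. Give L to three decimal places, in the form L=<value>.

L=118.415

open belt: β = asin((r2−r1)/C) = asin(-4/37) = -6.2063°
wrap1 = π − 2β = 192.4125°
wrap2 = π + 2β = 167.5875°
tangent length = C·cosβ = 36.7831
L = r1·wrap1 + r2·wrap2 + 2·C·cosβ = 9·3.3582 + 5·2.9250 + 2·36.7831 = 118.4152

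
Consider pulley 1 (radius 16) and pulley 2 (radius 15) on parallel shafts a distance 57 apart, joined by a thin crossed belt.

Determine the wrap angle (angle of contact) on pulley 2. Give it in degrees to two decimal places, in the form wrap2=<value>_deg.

crossed belt: β = asin((r1+r2)/C) = asin(31/57) = 32.9468°
wrap1 = wrap2 = π + 2β = 245.8935°

wrap2=245.89_deg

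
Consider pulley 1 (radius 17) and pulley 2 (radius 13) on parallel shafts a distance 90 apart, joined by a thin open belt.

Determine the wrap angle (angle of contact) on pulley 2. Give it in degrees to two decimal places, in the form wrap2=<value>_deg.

open belt: β = asin((r2−r1)/C) = asin(-4/90) = -2.5473°
wrap1 = π − 2β = 185.0946°
wrap2 = π + 2β = 174.9054°

wrap2=174.91_deg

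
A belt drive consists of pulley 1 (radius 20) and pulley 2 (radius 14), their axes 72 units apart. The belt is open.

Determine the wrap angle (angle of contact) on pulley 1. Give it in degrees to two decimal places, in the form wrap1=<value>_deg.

open belt: β = asin((r2−r1)/C) = asin(-6/72) = -4.7802°
wrap1 = π − 2β = 189.5604°
wrap2 = π + 2β = 170.4396°

wrap1=189.56_deg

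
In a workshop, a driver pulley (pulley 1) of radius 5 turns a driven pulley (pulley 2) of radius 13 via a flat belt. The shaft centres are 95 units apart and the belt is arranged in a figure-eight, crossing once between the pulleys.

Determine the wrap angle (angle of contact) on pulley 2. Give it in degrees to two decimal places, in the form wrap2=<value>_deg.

crossed belt: β = asin((r1+r2)/C) = asin(18/95) = 10.9221°
wrap1 = wrap2 = π + 2β = 201.8441°

wrap2=201.84_deg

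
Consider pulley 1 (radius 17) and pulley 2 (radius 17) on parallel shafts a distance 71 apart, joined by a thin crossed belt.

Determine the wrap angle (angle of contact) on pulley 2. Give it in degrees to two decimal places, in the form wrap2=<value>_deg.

wrap2=237.22_deg

crossed belt: β = asin((r1+r2)/C) = asin(34/71) = 28.6118°
wrap1 = wrap2 = π + 2β = 237.2237°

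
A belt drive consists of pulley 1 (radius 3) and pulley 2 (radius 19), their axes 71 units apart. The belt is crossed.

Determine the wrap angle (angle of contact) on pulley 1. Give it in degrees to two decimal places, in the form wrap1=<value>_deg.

crossed belt: β = asin((r1+r2)/C) = asin(22/71) = 18.0507°
wrap1 = wrap2 = π + 2β = 216.1015°

wrap1=216.10_deg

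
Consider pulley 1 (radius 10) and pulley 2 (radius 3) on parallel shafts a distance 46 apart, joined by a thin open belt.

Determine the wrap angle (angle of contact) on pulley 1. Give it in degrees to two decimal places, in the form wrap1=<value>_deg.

open belt: β = asin((r2−r1)/C) = asin(-7/46) = -8.7529°
wrap1 = π − 2β = 197.5059°
wrap2 = π + 2β = 162.4941°

wrap1=197.51_deg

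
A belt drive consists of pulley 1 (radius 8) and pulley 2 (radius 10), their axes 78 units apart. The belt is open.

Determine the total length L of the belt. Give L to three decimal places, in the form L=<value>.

open belt: β = asin((r2−r1)/C) = asin(2/78) = 1.4693°
wrap1 = π − 2β = 177.0614°
wrap2 = π + 2β = 182.9386°
tangent length = C·cosβ = 77.9744
L = r1·wrap1 + r2·wrap2 + 2·C·cosβ = 8·3.0903 + 10·3.1929 + 2·77.9744 = 212.6000

L=212.600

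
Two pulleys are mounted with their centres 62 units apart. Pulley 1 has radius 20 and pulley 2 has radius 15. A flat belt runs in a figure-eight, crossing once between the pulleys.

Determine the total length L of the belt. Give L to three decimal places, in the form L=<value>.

L=254.297

crossed belt: β = asin((r1+r2)/C) = asin(35/62) = 34.3687°
wrap1 = wrap2 = π + 2β = 248.7374°
tangent length = C·cosβ = 51.1762
L = (r1+r2)·wrap + 2·C·cosβ = 35·4.3413 + 2·51.1762 = 254.2974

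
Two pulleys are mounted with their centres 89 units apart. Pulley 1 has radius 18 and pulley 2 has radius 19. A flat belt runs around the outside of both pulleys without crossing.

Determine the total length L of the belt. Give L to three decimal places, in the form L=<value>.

L=294.250

open belt: β = asin((r2−r1)/C) = asin(1/89) = 0.6438°
wrap1 = π − 2β = 178.7124°
wrap2 = π + 2β = 181.2876°
tangent length = C·cosβ = 88.9944
L = r1·wrap1 + r2·wrap2 + 2·C·cosβ = 18·3.1191 + 19·3.1641 + 2·88.9944 = 294.2502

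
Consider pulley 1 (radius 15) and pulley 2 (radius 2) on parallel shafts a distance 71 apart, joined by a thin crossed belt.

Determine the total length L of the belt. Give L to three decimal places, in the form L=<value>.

L=199.497

crossed belt: β = asin((r1+r2)/C) = asin(17/71) = 13.8533°
wrap1 = wrap2 = π + 2β = 207.7066°
tangent length = C·cosβ = 68.9348
L = (r1+r2)·wrap + 2·C·cosβ = 17·3.6252 + 2·68.9348 = 199.4973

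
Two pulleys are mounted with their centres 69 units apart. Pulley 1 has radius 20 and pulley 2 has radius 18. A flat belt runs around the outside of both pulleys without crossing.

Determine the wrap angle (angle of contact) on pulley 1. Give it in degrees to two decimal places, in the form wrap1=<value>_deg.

wrap1=183.32_deg

open belt: β = asin((r2−r1)/C) = asin(-2/69) = -1.6610°
wrap1 = π − 2β = 183.3220°
wrap2 = π + 2β = 176.6780°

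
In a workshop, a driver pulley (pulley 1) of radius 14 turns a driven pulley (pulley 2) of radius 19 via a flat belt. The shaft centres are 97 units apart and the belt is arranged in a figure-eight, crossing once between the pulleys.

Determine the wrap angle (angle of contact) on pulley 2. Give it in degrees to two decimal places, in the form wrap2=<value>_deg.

wrap2=219.78_deg

crossed belt: β = asin((r1+r2)/C) = asin(33/97) = 19.8894°
wrap1 = wrap2 = π + 2β = 219.7789°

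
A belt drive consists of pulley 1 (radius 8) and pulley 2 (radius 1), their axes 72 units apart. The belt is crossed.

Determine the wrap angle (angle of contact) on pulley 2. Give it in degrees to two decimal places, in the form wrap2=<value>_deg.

wrap2=194.36_deg

crossed belt: β = asin((r1+r2)/C) = asin(9/72) = 7.1808°
wrap1 = wrap2 = π + 2β = 194.3615°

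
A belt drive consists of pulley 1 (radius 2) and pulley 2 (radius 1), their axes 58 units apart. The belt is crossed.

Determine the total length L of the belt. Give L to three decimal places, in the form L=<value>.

crossed belt: β = asin((r1+r2)/C) = asin(3/58) = 2.9649°
wrap1 = wrap2 = π + 2β = 185.9298°
tangent length = C·cosβ = 57.9224
L = (r1+r2)·wrap + 2·C·cosβ = 3·3.2451 + 2·57.9224 = 125.5800

L=125.580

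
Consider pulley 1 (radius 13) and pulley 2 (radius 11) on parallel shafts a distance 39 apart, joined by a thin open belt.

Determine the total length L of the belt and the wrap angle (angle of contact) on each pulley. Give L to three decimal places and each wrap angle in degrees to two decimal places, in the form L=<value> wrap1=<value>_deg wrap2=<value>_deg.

L=153.501 wrap1=185.88_deg wrap2=174.12_deg

open belt: β = asin((r2−r1)/C) = asin(-2/39) = -2.9395°
wrap1 = π − 2β = 185.8791°
wrap2 = π + 2β = 174.1209°
tangent length = C·cosβ = 38.9487
L = r1·wrap1 + r2·wrap2 + 2·C·cosβ = 13·3.2442 + 11·3.0390 + 2·38.9487 = 153.5008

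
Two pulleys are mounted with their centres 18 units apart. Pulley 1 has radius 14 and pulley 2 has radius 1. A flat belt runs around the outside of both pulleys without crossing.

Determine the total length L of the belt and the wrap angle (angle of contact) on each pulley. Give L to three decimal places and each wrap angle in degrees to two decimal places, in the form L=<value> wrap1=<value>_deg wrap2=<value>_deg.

open belt: β = asin((r2−r1)/C) = asin(-13/18) = -46.2383°
wrap1 = π − 2β = 272.4765°
wrap2 = π + 2β = 87.5235°
tangent length = C·cosβ = 12.4499
L = r1·wrap1 + r2·wrap2 + 2·C·cosβ = 14·4.7556 + 1·1.5276 + 2·12.4499 = 93.0059

L=93.006 wrap1=272.48_deg wrap2=87.52_deg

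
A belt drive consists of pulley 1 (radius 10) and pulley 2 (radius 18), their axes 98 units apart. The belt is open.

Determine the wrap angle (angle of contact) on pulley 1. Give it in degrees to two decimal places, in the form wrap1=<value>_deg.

open belt: β = asin((r2−r1)/C) = asin(8/98) = 4.6824°
wrap1 = π − 2β = 170.6352°
wrap2 = π + 2β = 189.3648°

wrap1=170.64_deg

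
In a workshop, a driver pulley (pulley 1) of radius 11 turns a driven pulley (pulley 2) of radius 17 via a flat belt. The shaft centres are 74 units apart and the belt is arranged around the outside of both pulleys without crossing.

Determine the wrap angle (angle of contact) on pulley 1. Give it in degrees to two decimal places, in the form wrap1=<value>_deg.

wrap1=170.70_deg

open belt: β = asin((r2−r1)/C) = asin(6/74) = 4.6507°
wrap1 = π − 2β = 170.6986°
wrap2 = π + 2β = 189.3014°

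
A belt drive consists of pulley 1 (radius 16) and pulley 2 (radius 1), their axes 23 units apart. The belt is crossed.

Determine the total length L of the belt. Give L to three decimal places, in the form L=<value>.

crossed belt: β = asin((r1+r2)/C) = asin(17/23) = 47.6574°
wrap1 = wrap2 = π + 2β = 275.3148°
tangent length = C·cosβ = 15.4919
L = (r1+r2)·wrap + 2·C·cosβ = 17·4.8051 + 2·15.4919 = 112.6714

L=112.671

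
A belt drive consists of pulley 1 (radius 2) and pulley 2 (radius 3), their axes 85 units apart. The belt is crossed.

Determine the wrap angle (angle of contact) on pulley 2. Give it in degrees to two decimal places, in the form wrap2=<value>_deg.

wrap2=186.74_deg

crossed belt: β = asin((r1+r2)/C) = asin(5/85) = 3.3723°
wrap1 = wrap2 = π + 2β = 186.7446°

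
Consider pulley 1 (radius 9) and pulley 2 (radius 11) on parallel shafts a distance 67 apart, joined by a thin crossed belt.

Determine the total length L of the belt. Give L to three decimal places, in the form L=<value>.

crossed belt: β = asin((r1+r2)/C) = asin(20/67) = 17.3680°
wrap1 = wrap2 = π + 2β = 214.7360°
tangent length = C·cosβ = 63.9453
L = (r1+r2)·wrap + 2·C·cosβ = 20·3.7478 + 2·63.9453 = 202.8476

L=202.848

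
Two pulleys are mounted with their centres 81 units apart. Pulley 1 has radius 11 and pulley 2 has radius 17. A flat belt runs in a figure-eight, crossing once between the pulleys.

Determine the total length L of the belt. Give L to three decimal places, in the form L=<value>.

L=259.744

crossed belt: β = asin((r1+r2)/C) = asin(28/81) = 20.2233°
wrap1 = wrap2 = π + 2β = 220.4465°
tangent length = C·cosβ = 76.0066
L = (r1+r2)·wrap + 2·C·cosβ = 28·3.8475 + 2·76.0066 = 259.7436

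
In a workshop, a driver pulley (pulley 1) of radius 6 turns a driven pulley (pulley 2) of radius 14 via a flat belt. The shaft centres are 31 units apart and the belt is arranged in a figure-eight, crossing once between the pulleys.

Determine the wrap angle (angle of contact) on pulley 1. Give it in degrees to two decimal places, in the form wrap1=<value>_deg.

wrap1=260.36_deg

crossed belt: β = asin((r1+r2)/C) = asin(20/31) = 40.1778°
wrap1 = wrap2 = π + 2β = 260.3555°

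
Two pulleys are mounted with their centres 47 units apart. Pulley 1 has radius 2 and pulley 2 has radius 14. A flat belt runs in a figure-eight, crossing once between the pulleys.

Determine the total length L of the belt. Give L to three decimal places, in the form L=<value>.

L=149.767

crossed belt: β = asin((r1+r2)/C) = asin(16/47) = 19.9028°
wrap1 = wrap2 = π + 2β = 219.8056°
tangent length = C·cosβ = 44.1928
L = (r1+r2)·wrap + 2·C·cosβ = 16·3.8363 + 2·44.1928 = 149.7668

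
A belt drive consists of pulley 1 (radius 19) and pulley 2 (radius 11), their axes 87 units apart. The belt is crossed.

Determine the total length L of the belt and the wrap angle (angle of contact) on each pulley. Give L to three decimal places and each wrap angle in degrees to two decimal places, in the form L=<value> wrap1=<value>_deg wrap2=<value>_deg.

L=278.699 wrap1=220.34_deg wrap2=220.34_deg

crossed belt: β = asin((r1+r2)/C) = asin(30/87) = 20.1713°
wrap1 = wrap2 = π + 2β = 220.3425°
tangent length = C·cosβ = 81.6639
L = (r1+r2)·wrap + 2·C·cosβ = 30·3.8457 + 2·81.6639 = 278.6990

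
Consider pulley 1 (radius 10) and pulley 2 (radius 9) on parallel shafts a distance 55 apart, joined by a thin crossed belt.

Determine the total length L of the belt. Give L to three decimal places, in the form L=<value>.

L=176.322

crossed belt: β = asin((r1+r2)/C) = asin(19/55) = 20.2095°
wrap1 = wrap2 = π + 2β = 220.4191°
tangent length = C·cosβ = 51.6140
L = (r1+r2)·wrap + 2·C·cosβ = 19·3.8470 + 2·51.6140 = 176.3216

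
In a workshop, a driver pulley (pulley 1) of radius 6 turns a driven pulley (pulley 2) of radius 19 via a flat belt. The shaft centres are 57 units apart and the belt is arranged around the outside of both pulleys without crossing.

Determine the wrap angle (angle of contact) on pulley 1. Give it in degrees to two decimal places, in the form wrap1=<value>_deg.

wrap1=153.63_deg

open belt: β = asin((r2−r1)/C) = asin(13/57) = 13.1835°
wrap1 = π − 2β = 153.6330°
wrap2 = π + 2β = 206.3670°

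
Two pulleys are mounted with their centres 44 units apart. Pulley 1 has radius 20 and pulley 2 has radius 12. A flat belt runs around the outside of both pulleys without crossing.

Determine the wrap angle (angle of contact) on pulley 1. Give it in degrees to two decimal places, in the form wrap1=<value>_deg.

open belt: β = asin((r2−r1)/C) = asin(-8/44) = -10.4757°
wrap1 = π − 2β = 200.9514°
wrap2 = π + 2β = 159.0486°

wrap1=200.95_deg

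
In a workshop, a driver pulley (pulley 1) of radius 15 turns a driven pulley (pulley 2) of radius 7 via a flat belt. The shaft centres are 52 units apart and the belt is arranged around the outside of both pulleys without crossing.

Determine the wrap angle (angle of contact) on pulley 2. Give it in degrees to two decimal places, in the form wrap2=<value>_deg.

open belt: β = asin((r2−r1)/C) = asin(-8/52) = -8.8499°
wrap1 = π − 2β = 197.6998°
wrap2 = π + 2β = 162.3002°

wrap2=162.30_deg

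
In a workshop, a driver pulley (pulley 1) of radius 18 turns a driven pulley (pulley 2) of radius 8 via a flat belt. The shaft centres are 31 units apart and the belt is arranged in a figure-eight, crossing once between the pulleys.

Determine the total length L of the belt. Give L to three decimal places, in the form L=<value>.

L=167.181

crossed belt: β = asin((r1+r2)/C) = asin(26/31) = 57.0041°
wrap1 = wrap2 = π + 2β = 294.0082°
tangent length = C·cosβ = 16.8819
L = (r1+r2)·wrap + 2·C·cosβ = 26·5.1314 + 2·16.8819 = 167.1806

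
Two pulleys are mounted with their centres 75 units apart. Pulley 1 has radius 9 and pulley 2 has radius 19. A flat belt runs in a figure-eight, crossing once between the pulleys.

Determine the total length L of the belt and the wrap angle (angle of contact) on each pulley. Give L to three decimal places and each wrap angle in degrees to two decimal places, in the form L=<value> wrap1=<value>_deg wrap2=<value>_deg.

L=248.545 wrap1=223.84_deg wrap2=223.84_deg

crossed belt: β = asin((r1+r2)/C) = asin(28/75) = 21.9213°
wrap1 = wrap2 = π + 2β = 223.8427°
tangent length = C·cosβ = 69.5773
L = (r1+r2)·wrap + 2·C·cosβ = 28·3.9068 + 2·69.5773 = 248.5448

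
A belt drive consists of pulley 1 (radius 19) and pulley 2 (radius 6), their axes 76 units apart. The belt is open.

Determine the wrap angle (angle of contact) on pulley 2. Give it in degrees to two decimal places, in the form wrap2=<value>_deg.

open belt: β = asin((r2−r1)/C) = asin(-13/76) = -9.8490°
wrap1 = π − 2β = 199.6981°
wrap2 = π + 2β = 160.3019°

wrap2=160.30_deg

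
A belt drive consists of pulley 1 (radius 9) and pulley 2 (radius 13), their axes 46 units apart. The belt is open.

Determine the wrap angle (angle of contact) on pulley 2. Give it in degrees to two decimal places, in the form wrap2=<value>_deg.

open belt: β = asin((r2−r1)/C) = asin(4/46) = 4.9885°
wrap1 = π − 2β = 170.0229°
wrap2 = π + 2β = 189.9771°

wrap2=189.98_deg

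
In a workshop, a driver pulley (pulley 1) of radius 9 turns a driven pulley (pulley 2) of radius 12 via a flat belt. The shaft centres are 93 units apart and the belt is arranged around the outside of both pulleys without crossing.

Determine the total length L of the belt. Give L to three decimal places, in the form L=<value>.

L=252.070

open belt: β = asin((r2−r1)/C) = asin(3/93) = 1.8486°
wrap1 = π − 2β = 176.3029°
wrap2 = π + 2β = 183.6971°
tangent length = C·cosβ = 92.9516
L = r1·wrap1 + r2·wrap2 + 2·C·cosβ = 9·3.0771 + 12·3.2061 + 2·92.9516 = 252.0702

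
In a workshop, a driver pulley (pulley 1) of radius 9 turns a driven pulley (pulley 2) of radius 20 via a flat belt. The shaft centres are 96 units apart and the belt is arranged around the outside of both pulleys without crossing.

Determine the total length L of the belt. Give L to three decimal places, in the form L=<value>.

L=284.368

open belt: β = asin((r2−r1)/C) = asin(11/96) = 6.5796°
wrap1 = π − 2β = 166.8408°
wrap2 = π + 2β = 193.1592°
tangent length = C·cosβ = 95.3677
L = r1·wrap1 + r2·wrap2 + 2·C·cosβ = 9·2.9119 + 20·3.3713 + 2·95.3677 = 284.3680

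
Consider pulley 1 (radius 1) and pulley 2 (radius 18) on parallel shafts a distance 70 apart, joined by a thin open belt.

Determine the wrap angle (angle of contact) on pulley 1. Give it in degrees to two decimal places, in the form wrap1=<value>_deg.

open belt: β = asin((r2−r1)/C) = asin(17/70) = 14.0552°
wrap1 = π − 2β = 151.8895°
wrap2 = π + 2β = 208.1105°

wrap1=151.89_deg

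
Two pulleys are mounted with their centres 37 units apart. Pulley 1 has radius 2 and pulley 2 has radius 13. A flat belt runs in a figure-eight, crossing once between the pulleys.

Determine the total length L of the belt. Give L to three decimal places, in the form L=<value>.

crossed belt: β = asin((r1+r2)/C) = asin(15/37) = 23.9165°
wrap1 = wrap2 = π + 2β = 227.8331°
tangent length = C·cosβ = 33.8231
L = (r1+r2)·wrap + 2·C·cosβ = 15·3.9764 + 2·33.8231 = 127.2927

L=127.293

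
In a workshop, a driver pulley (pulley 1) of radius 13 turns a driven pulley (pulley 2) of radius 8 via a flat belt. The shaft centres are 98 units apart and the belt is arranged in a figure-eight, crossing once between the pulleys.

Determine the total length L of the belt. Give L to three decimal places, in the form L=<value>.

crossed belt: β = asin((r1+r2)/C) = asin(21/98) = 12.3736°
wrap1 = wrap2 = π + 2β = 204.7473°
tangent length = C·cosβ = 95.7236
L = (r1+r2)·wrap + 2·C·cosβ = 21·3.5735 + 2·95.7236 = 266.4909

L=266.491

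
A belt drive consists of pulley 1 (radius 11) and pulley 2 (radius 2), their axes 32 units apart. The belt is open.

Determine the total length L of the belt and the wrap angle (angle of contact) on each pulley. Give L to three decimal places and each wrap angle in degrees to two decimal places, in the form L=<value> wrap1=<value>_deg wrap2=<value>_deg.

open belt: β = asin((r2−r1)/C) = asin(-9/32) = -16.3348°
wrap1 = π − 2β = 212.6696°
wrap2 = π + 2β = 147.3304°
tangent length = C·cosβ = 30.7083
L = r1·wrap1 + r2·wrap2 + 2·C·cosβ = 11·3.7118 + 2·2.5714 + 2·30.7083 = 107.3891

L=107.389 wrap1=212.67_deg wrap2=147.33_deg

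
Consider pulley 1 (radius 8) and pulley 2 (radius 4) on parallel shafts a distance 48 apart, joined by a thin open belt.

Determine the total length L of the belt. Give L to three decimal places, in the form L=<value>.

L=134.033

open belt: β = asin((r2−r1)/C) = asin(-4/48) = -4.7802°
wrap1 = π − 2β = 189.5604°
wrap2 = π + 2β = 170.4396°
tangent length = C·cosβ = 47.8330
L = r1·wrap1 + r2·wrap2 + 2·C·cosβ = 8·3.3085 + 4·2.9747 + 2·47.8330 = 134.0326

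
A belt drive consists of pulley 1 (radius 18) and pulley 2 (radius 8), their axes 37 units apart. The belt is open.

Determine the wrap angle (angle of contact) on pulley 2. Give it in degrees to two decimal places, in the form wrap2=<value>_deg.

wrap2=148.64_deg

open belt: β = asin((r2−r1)/C) = asin(-10/37) = -15.6804°
wrap1 = π − 2β = 211.3607°
wrap2 = π + 2β = 148.6393°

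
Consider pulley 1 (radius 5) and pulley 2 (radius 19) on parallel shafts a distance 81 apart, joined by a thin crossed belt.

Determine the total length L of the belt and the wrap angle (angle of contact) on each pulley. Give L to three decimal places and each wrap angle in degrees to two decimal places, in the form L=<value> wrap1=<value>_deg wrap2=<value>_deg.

crossed belt: β = asin((r1+r2)/C) = asin(24/81) = 17.2353°
wrap1 = wrap2 = π + 2β = 214.4706°
tangent length = C·cosβ = 77.3628
L = (r1+r2)·wrap + 2·C·cosβ = 24·3.7432 + 2·77.3628 = 244.5628

L=244.563 wrap1=214.47_deg wrap2=214.47_deg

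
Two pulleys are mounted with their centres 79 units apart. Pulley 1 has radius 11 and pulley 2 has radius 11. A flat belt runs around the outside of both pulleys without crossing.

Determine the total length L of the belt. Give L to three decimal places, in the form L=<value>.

open belt: β = asin((r2−r1)/C) = asin(0/79) = 0.0000°
wrap1 = π − 2β = 180.0000°
wrap2 = π + 2β = 180.0000°
tangent length = C·cosβ = 79.0000
L = r1·wrap1 + r2·wrap2 + 2·C·cosβ = 11·3.1416 + 11·3.1416 + 2·79.0000 = 227.1150

L=227.115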